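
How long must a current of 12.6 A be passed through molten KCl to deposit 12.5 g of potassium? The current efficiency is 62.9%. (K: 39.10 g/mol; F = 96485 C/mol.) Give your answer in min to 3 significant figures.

n(K) = 12.5 / 39.10 = 0.3197 mol
K⁺ + e⁻ → K, so n(e⁻) = 0.3197 mol
Q = 0.3197 × 96485 / 0.629 = 49040 C
t = Q / I = 49040 / 12.6 = 3892 s = 64.9 min

64.9 min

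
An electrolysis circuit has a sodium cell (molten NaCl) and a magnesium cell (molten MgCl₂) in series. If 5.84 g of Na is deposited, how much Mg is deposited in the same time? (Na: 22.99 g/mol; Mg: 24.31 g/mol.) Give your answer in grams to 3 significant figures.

3.09 g

n(Na) = 5.84 / 22.99 = 0.2540 mol
Na⁺ + e⁻ → Na, so n(e⁻) = 0.2540 mol
Since the cells are in series, n(e⁻) in the Mg cell is also 0.2540 mol.
Mg²⁺ + 2e⁻ → Mg, so n(Mg) = 0.2540 / 2 = 0.1270 mol
m(Mg) = 0.1270 × 24.31 = 3.09 g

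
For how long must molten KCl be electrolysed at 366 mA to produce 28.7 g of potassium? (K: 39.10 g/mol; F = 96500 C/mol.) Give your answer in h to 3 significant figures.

n(K) = 28.7 / 39.10 = 0.7340 mol
K⁺ + e⁻ → K, so n(e⁻) = 0.7340 mol
Q = 0.7340 × 96500 = 70830 C
t = Q / I = 70830 / 0.366 = 1.935×10^5 s = 53.8 h

53.8 h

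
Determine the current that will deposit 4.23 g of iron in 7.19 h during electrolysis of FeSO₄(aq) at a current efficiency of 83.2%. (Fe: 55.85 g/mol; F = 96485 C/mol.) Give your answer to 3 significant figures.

n(Fe) = 4.23 / 55.85 = 0.07574 mol
Fe²⁺ + 2e⁻ → Fe, so n(e⁻) = 2 × 0.07574 = 0.1515 mol
Q = 0.1515 × 96485 / 0.832 = 17570 C
I = Q / t = 17570 / 25884 s = 0.679 A

0.679 A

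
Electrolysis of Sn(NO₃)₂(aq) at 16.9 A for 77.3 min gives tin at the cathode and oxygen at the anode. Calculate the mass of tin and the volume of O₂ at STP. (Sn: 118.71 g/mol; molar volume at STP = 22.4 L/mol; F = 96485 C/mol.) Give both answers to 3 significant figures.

Q = 16.9 × 4638 = 78380 C; n(e⁻) = 78380 / 96485 = 0.8124 mol
Cathode: Sn²⁺ + 2e⁻ → Sn → n(Sn) = 0.8124/2 = 0.4062 mol → 48.2 g
Anode: 2H₂O → O₂ + 4H⁺ + 4e⁻ → n(O₂) = 0.8124/4 = 0.2031 mol → 4.55 L

48.2 g Sn; 4.55 L O₂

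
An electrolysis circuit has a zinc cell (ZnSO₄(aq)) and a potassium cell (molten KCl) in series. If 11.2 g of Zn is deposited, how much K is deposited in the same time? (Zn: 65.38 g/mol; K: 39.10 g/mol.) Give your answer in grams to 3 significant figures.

n(Zn) = 11.2 / 65.38 = 0.1713 mol
Zn²⁺ + 2e⁻ → Zn, so n(e⁻) = 2 × 0.1713 = 0.3426 mol
The cells are in series, so the same charge (and hence the same n(e⁻) = 0.3426 mol) passes through both.
K⁺ + e⁻ → K, so n(K) = 0.3426 mol
m(K) = 0.3426 × 39.10 = 13.4 g

13.4 g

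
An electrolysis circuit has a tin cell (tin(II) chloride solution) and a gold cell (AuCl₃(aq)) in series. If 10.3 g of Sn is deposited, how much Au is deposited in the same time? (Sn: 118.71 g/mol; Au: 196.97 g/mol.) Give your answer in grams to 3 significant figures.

11.4 g

n(Sn) = 10.3 / 118.71 = 0.08677 mol
Sn²⁺ + 2e⁻ → Sn, so n(e⁻) = 2 × 0.08677 = 0.1735 mol
Since the cells are in series, n(e⁻) in the Au cell is also 0.1735 mol.
Au³⁺ + 3e⁻ → Au, so n(Au) = 0.1735 / 3 = 0.05783 mol
m(Au) = 0.05783 × 196.97 = 11.4 g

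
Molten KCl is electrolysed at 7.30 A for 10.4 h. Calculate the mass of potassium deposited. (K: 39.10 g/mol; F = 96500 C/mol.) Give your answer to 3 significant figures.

111 g

Q = It = 7.30 × 37440 = 2.733×10^5 C
Moles of electrons = 2.733×10^5 / 96500 = 2.832 mol
K⁺ + e⁻ → K, so n(K) = 2.832 mol
m = 2.832 × 39.10 = 111 g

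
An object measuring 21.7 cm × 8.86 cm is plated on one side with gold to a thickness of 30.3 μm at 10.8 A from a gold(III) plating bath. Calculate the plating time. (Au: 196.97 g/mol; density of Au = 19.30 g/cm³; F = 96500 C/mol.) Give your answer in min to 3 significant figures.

Plated area = 21.7 × 8.86 = 192.3 cm²
Volume = 192.3 × 30.3×10⁻⁴ cm = 0.5827 cm³
m(Au) = 0.5827 × 19.30 = 11.25 g
n(Au) = 11.25 / 196.97 = 0.05712 mol; n(e⁻) = 3 × 0.05712 = 0.1714 mol
Q = 0.1714 × 96500 = 16540 C
t = 16540 / 10.8 = 1531 s = 25.5 min

25.5 min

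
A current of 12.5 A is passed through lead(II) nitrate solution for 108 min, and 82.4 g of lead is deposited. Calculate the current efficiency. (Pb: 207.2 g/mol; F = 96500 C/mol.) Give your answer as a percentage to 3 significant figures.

Q = 12.5 × 6480 = 81000 C
n(e⁻) = 81000 / 96500 = 0.8394 mol
Pb²⁺ + 2e⁻ → Pb, so theoretical n(Pb) = 0.4197 mol → 86.96 g
Efficiency = 82.4 / 86.96 = 0.9476 = 94.8%

94.8%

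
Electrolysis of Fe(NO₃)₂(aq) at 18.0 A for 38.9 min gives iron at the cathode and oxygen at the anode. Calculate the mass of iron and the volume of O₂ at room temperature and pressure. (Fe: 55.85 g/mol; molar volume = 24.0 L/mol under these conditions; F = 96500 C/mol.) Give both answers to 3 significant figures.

Q = 18.0 × 2334 = 42010 C; n(e⁻) = 42010 / 96500 = 0.4353 mol
Cathode: Fe²⁺ + 2e⁻ → Fe → n(Fe) = 0.4353/2 = 0.2177 mol → 12.2 g
Anode: 2H₂O → O₂ + 4H⁺ + 4e⁻ → n(O₂) = 0.4353/4 = 0.1088 mol → 2.61 L

12.2 g Fe; 2.61 L O₂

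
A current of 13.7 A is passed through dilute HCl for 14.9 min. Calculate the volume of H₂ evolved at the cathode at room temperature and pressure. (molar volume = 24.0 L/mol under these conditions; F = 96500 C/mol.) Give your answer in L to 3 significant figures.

1.52 L

Q = It = 13.7 × 894 = 12250 C
n(e⁻) = Q/F = 12250/96500 = 0.1269 mol
2H⁺ + 2e⁻ → H₂, so n(H₂) = 0.1269 / 2 = 0.06345 mol
V = 0.06345 × 24.0 = 1.523 L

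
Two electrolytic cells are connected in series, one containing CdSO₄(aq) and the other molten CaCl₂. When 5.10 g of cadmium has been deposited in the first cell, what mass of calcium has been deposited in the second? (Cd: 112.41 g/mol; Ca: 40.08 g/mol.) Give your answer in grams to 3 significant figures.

n(Cd) = 5.10 / 112.41 = 0.04537 mol
Cd²⁺ + 2e⁻ → Cd, so n(e⁻) = 2 × 0.04537 = 0.09074 mol
Since the cells are in series, n(e⁻) in the Ca cell is also 0.09074 mol.
Ca²⁺ + 2e⁻ → Ca, so n(Ca) = 0.09074 / 2 = 0.04537 mol
m(Ca) = 0.04537 × 40.08 = 1.82 g

1.82 g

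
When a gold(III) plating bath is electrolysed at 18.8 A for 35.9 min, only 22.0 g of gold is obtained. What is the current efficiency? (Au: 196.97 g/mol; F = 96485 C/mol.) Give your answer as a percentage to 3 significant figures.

79.8%

Q = 18.8 × 2154 = 40500 C
n(e⁻) = 40500 / 96485 = 0.4198 mol
Au³⁺ + 3e⁻ → Au, so theoretical n(Au) = 0.1399 mol → 27.56 g
Efficiency = 22.0 / 27.56 = 0.7983 = 79.8%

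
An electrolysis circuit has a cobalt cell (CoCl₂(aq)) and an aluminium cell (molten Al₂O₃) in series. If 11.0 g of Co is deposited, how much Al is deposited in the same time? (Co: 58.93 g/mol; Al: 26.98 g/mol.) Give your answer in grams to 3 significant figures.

3.36 g

n(Co) = 11.0 / 58.93 = 0.1867 mol
Co²⁺ + 2e⁻ → Co, so n(e⁻) = 2 × 0.1867 = 0.3734 mol
Same current for the same time ⇒ same n(e⁻) = 0.3734 mol in both cells.
Al³⁺ + 3e⁻ → Al, so n(Al) = 0.3734 / 3 = 0.1245 mol
m(Al) = 0.1245 × 26.98 = 3.36 g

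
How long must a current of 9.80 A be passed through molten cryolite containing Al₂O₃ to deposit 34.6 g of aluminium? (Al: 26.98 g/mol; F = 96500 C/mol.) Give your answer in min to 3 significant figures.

n(Al) = 34.6 / 26.98 = 1.282 mol
Al³⁺ + 3e⁻ → Al, so n(e⁻) = 3 × 1.282 = 3.846 mol
Q = 3.846 × 96500 = 3.711×10^5 C
t = Q / I = 3.711×10^5 / 9.80 = 37870 s = 631 min

631 min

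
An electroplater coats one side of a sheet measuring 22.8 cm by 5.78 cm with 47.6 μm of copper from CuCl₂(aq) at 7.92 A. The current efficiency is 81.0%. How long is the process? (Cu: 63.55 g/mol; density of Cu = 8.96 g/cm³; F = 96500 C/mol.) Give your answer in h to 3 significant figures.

Plated area = 22.8 × 5.78 = 131.8 cm²
Volume = 131.8 × 47.6×10⁻⁴ cm = 0.6274 cm³
m(Cu) = 0.6274 × 8.96 = 5.622 g
n(Cu) = 5.622 / 63.55 = 0.08847 mol; n(e⁻) = 2 × 0.08847 = 0.1769 mol
Q = 0.1769 × 96500 / 0.810 = 21080 C
t = 21080 / 7.92 = 2662 s = 0.739 h

0.739 h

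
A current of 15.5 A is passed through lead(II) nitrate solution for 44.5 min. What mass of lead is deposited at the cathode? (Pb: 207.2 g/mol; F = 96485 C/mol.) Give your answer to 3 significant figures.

Q = 15.5 A × 2670 s = 41390 C
n(e⁻) = 41390 / 96485 = 0.4290 mol
Pb²⁺ + 2e⁻ → Pb, so n(Pb) = 0.4290 / 2 = 0.2145 mol
m = 0.2145 × 207.2 = 44.4 g

44.4 g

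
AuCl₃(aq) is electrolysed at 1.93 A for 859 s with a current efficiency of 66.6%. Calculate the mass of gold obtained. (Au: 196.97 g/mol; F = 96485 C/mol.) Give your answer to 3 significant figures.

Q = 1.93 × 859 = 1658 C
n(e⁻) = 1658 / 96485 = 0.01718 mol
Au³⁺ + 3e⁻ → Au, so theoretical m(Au) = 0.005727 × 196.97 = 1.128 g
Actual mass = 66.6% × 1.128 = 0.751 g

0.751 g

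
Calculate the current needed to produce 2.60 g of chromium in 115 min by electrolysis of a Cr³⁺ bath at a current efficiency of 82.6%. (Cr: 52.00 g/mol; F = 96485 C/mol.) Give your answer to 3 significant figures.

n(Cr) = 2.60 / 52.00 = 0.05000 mol
Cr³⁺ + 3e⁻ → Cr, so n(e⁻) = 3 × 0.05000 = 0.1500 mol
Q = 0.1500 × 96485 / 0.826 = 17520 C
I = Q / t = 17520 / 6900 s = 2.54 A

2.54 A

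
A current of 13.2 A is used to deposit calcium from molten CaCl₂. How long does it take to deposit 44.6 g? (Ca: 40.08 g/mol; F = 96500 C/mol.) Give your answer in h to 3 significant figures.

n(Ca) = 44.6 / 40.08 = 1.113 mol
Ca²⁺ + 2e⁻ → Ca, so n(e⁻) = 2 × 1.113 = 2.226 mol
Q = 2.226 × 96500 = 2.148×10^5 C
t = Q / I = 2.148×10^5 / 13.2 = 16270 s = 4.52 h

4.52 h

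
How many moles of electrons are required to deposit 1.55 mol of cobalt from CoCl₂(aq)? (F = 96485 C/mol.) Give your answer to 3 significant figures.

3.10 mol

Co²⁺ + 2e⁻ → Co, so n(e⁻) = 2 × 1.55 = 3.100 mol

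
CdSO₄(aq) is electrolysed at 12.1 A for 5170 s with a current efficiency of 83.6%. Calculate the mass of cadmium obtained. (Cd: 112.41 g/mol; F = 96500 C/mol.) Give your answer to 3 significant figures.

30.5 g

Q = 12.1 × 5170 = 62560 C
n(e⁻) = 62560 / 96500 = 0.6483 mol
Cd²⁺ + 2e⁻ → Cd, so theoretical m(Cd) = 0.3242 × 112.41 = 36.44 g
Actual mass = 83.6% × 36.44 = 30.5 g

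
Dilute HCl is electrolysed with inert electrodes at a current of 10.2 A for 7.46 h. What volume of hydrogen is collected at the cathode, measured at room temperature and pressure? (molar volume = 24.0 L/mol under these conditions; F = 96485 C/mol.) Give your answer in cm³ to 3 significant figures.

34100 cm³

Q = 10.2 A × 26856 s = 2.739×10^5 C
n(e⁻) = 2.739×10^5 / 96485 = 2.839 mol
2H⁺ + 2e⁻ → H₂, so n(H₂) = 2.839 / 2 = 1.420 mol
V = 1.420 × 24.0 = 34.08 L
= 34100 cm³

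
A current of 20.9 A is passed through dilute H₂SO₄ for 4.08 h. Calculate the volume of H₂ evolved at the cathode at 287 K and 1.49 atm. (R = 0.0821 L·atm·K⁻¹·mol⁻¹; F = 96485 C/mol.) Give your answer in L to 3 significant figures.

25.2 L

Charge passed = 20.9 × 14688 = 3.070×10^5 C
n(e⁻) = Q/F = 3.070×10^5/96485 = 3.182 mol
2H⁺ + 2e⁻ → H₂, so n(H₂) = 3.182 / 2 = 1.591 mol
V = nRT/P = 1.591 × 0.0821 × 287 / 1.49 = 25.16 L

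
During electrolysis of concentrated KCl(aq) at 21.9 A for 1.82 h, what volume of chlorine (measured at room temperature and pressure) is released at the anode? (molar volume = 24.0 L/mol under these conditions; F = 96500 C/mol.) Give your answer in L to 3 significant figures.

17.8 L

Charge passed = 21.9 × 6552 = 1.435×10^5 C
n(e⁻) = 1.435×10^5 / 96500 = 1.487 mol
2Cl⁻ → Cl₂ + 2e⁻, so n(Cl₂) = 1.487 / 2 = 0.7435 mol
V = 0.7435 × 24.0 = 17.84 L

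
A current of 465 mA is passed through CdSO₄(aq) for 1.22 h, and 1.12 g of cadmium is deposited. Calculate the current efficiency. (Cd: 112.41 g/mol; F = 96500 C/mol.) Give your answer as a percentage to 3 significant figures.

Q = 0.465 × 4392 = 2042 C
n(e⁻) = 2042 / 96500 = 0.02116 mol
Cd²⁺ + 2e⁻ → Cd, so theoretical n(Cd) = 0.01058 mol → 1.189 g
Efficiency = 1.12 / 1.189 = 0.9420 = 94.2%

94.2%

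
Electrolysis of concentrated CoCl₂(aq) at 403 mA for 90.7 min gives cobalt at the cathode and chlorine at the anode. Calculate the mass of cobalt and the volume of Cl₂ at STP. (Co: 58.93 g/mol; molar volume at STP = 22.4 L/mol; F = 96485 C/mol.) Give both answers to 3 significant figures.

0.670 g Co; 0.255 L Cl₂

Q = 0.403 × 5442 = 2193 C; n(e⁻) = 2193 / 96485 = 0.02273 mol
Cathode: Co²⁺ + 2e⁻ → Co → n(Co) = 0.02273/2 = 0.01137 mol → 0.670 g
Anode: 2Cl⁻ → Cl₂ + 2e⁻ → n(Cl₂) = 0.02273/2 = 0.01137 mol → 0.255 L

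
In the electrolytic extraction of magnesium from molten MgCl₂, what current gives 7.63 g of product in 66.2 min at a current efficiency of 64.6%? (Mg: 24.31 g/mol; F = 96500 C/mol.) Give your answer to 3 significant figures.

n(Mg) = 7.63 / 24.31 = 0.3139 mol
Mg²⁺ + 2e⁻ → Mg, so n(e⁻) = 2 × 0.3139 = 0.6278 mol
Q = 0.6278 × 96500 / 0.646 = 93780 C
I = Q / t = 93780 / 3972 s = 23.6 A

23.6 A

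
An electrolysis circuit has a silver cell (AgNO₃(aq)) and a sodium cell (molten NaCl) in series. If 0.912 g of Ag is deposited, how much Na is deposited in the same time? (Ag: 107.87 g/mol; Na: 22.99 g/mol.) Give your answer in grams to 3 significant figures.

n(Ag) = 0.912 / 107.87 = 0.008455 mol
Ag⁺ + e⁻ → Ag, so n(e⁻) = 0.008455 mol
Since the cells are in series, n(e⁻) in the Na cell is also 0.008455 mol.
Na⁺ + e⁻ → Na, so n(Na) = 0.008455 mol
m(Na) = 0.008455 × 22.99 = 0.194 g

0.194 g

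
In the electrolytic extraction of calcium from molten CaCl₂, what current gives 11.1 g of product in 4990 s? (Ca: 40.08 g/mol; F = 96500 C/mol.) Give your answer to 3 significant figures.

n(Ca) = 11.1 / 40.08 = 0.2769 mol
Ca²⁺ + 2e⁻ → Ca, so n(e⁻) = 2 × 0.2769 = 0.5538 mol
Q = 0.5538 × 96500 = 53440 C
I = Q / t = 53440 / 4990 s = 10.7 A

10.7 A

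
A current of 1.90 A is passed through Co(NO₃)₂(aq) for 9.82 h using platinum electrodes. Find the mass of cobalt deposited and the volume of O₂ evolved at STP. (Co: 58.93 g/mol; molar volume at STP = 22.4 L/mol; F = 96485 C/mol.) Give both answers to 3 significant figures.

Q = 1.90 × 35352 = 67170 C; n(e⁻) = 67170 / 96485 = 0.6962 mol
Cathode: Co²⁺ + 2e⁻ → Co → n(Co) = 0.6962/2 = 0.3481 mol → 20.5 g
Anode: 2H₂O → O₂ + 4H⁺ + 4e⁻ → n(O₂) = 0.6962/4 = 0.1741 mol → 3.90 L

20.5 g Co; 3.90 L O₂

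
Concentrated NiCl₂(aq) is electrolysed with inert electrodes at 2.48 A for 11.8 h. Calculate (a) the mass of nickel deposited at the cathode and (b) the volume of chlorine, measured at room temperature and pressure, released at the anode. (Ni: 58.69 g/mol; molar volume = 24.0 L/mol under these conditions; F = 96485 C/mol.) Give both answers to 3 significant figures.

Q = 2.48 × 42480 = 1.054×10^5 C; n(e⁻) = 1.054×10^5 / 96485 = 1.092 mol
Cathode: Ni²⁺ + 2e⁻ → Ni → n(Ni) = 1.092/2 = 0.5460 mol → 32.0 g
Anode: 2Cl⁻ → Cl₂ + 2e⁻ → n(Cl₂) = 1.092/2 = 0.5460 mol → 13.1 L

32.0 g Ni; 13.1 L Cl₂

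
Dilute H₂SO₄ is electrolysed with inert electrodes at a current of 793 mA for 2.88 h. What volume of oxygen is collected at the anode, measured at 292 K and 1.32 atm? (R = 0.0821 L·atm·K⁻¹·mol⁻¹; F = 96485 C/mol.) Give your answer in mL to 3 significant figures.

387 mL

Q = 0.793 A × 10368 s = 8222 C
Moles of electrons = 8222 / 96485 = 0.08522 mol
2H₂O → O₂ + 4H⁺ + 4e⁻, so n(O₂) = 0.08522 / 4 = 0.02131 mol
V = nRT/P = 0.02131 × 0.0821 × 292 / 1.32 = 0.3870 L
= 387 mL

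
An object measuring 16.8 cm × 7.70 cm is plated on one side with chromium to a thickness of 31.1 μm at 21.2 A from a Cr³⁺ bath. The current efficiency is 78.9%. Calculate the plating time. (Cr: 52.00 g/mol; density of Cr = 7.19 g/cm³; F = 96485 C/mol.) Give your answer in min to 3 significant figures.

Plated area = 16.8 × 7.70 = 129.4 cm²
Volume = 129.4 × 31.1×10⁻⁴ cm = 0.4024 cm³
m(Cr) = 0.4024 × 7.19 = 2.893 g
n(Cr) = 2.893 / 52.00 = 0.05563 mol; n(e⁻) = 3 × 0.05563 = 0.1669 mol
Q = 0.1669 × 96485 / 0.789 = 20410 C
t = 20410 / 21.2 = 962.7 s = 16.0 min

16.0 min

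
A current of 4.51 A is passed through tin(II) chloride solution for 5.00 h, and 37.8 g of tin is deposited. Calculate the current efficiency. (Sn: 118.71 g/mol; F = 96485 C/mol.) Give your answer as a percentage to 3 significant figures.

75.7%

Q = 4.51 × 18000 = 81180 C
n(e⁻) = 81180 / 96485 = 0.8414 mol
Sn²⁺ + 2e⁻ → Sn, so theoretical n(Sn) = 0.4207 mol → 49.94 g
Efficiency = 37.8 / 49.94 = 0.7569 = 75.7%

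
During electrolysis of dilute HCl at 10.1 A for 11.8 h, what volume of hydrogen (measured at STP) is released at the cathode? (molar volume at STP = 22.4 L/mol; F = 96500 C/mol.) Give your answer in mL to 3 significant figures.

49800 mL

Charge passed = 10.1 × 42480 = 4.290×10^5 C
n(e⁻) = 4.290×10^5 / 96500 = 4.446 mol
2H⁺ + 2e⁻ → H₂, so n(H₂) = 4.446 / 2 = 2.223 mol
V = 2.223 × 22.4 = 49.80 L
= 49800 mL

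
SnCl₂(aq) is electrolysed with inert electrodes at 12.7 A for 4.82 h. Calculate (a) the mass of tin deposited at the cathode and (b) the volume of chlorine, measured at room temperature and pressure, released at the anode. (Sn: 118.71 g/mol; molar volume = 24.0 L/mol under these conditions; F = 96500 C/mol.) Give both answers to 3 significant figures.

Q = 12.7 × 17352 = 2.204×10^5 C; n(e⁻) = 2.204×10^5 / 96500 = 2.284 mol
Cathode: Sn²⁺ + 2e⁻ → Sn → n(Sn) = 2.284/2 = 1.142 mol → 136 g
Anode: 2Cl⁻ → Cl₂ + 2e⁻ → n(Cl₂) = 2.284/2 = 1.142 mol → 27.4 L

136 g Sn; 27.4 L Cl₂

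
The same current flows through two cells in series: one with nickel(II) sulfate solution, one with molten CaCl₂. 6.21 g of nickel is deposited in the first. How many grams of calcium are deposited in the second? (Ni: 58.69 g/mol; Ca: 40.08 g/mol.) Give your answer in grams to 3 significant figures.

n(Ni) = 6.21 / 58.69 = 0.1058 mol
Ni²⁺ + 2e⁻ → Ni, so n(e⁻) = 2 × 0.1058 = 0.2116 mol
In series, the same 0.2116 mol of electrons flows through the second cell.
Ca²⁺ + 2e⁻ → Ca, so n(Ca) = 0.2116 / 2 = 0.1058 mol
m(Ca) = 0.1058 × 40.08 = 4.24 g

4.24 g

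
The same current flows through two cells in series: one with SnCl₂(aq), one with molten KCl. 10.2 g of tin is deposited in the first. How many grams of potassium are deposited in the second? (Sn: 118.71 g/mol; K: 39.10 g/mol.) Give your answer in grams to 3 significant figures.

n(Sn) = 10.2 / 118.71 = 0.08592 mol
Sn²⁺ + 2e⁻ → Sn, so n(e⁻) = 2 × 0.08592 = 0.1718 mol
Same current for the same time ⇒ same n(e⁻) = 0.1718 mol in both cells.
K⁺ + e⁻ → K, so n(K) = 0.1718 mol
m(K) = 0.1718 × 39.10 = 6.72 g

6.72 g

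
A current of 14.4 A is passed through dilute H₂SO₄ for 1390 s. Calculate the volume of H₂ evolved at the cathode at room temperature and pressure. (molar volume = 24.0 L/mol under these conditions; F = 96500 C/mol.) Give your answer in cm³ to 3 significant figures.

Q = 14.4 A × 1390 s = 20020 C
Moles of electrons = 20020 / 96500 = 0.2075 mol
2H⁺ + 2e⁻ → H₂, so n(H₂) = 0.2075 / 2 = 0.1038 mol
V = 0.1038 × 24.0 = 2.491 L
= 2490 cm³

2490 cm³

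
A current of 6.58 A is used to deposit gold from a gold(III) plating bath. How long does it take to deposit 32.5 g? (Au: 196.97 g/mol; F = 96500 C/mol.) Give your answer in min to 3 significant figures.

121 min

n(Au) = 32.5 / 196.97 = 0.1650 mol
Au³⁺ + 3e⁻ → Au, so n(e⁻) = 3 × 0.1650 = 0.4950 mol
Q = 0.4950 × 96500 = 47770 C
t = Q / I = 47770 / 6.58 = 7260 s = 121 min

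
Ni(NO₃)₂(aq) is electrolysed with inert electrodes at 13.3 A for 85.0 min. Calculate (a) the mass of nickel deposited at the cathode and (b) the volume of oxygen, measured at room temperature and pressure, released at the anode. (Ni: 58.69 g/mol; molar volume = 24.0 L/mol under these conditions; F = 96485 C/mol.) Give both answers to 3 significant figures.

20.6 g Ni; 4.22 L O₂

Q = 13.3 × 5100 = 67830 C; n(e⁻) = 67830 / 96485 = 0.7030 mol
Cathode: Ni²⁺ + 2e⁻ → Ni → n(Ni) = 0.7030/2 = 0.3515 mol → 20.6 g
Anode: 2H₂O → O₂ + 4H⁺ + 4e⁻ → n(O₂) = 0.7030/4 = 0.1758 mol → 4.22 L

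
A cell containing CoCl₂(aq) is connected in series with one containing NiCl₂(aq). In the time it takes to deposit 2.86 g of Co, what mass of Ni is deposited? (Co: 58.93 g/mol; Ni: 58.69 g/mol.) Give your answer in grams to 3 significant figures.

n(Co) = 2.86 / 58.93 = 0.04853 mol
Co²⁺ + 2e⁻ → Co, so n(e⁻) = 2 × 0.04853 = 0.09706 mol
In series, the same 0.09706 mol of electrons flows through the second cell.
Ni²⁺ + 2e⁻ → Ni, so n(Ni) = 0.09706 / 2 = 0.04853 mol
m(Ni) = 0.04853 × 58.69 = 2.85 g

2.85 g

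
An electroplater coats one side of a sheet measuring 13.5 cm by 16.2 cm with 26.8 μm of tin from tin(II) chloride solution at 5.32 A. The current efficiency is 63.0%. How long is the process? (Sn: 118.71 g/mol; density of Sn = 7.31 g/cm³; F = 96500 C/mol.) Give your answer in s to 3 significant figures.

2080 s

Plated area = 13.5 × 16.2 = 218.7 cm²
Volume = 218.7 × 26.8×10⁻⁴ cm = 0.5861 cm³
m(Sn) = 0.5861 × 7.31 = 4.284 g
n(Sn) = 4.284 / 118.71 = 0.03609 mol; n(e⁻) = 2 × 0.03609 = 0.07218 mol
Q = 0.07218 × 96500 / 0.630 = 11060 C
t = 11060 / 5.32 = 2079 s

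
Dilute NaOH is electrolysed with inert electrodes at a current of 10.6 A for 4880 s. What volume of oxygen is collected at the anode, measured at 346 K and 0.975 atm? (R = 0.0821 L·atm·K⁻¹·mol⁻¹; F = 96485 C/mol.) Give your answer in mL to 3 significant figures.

3900 mL

Charge passed = 10.6 × 4880 = 51730 C
n(e⁻) = Q/F = 51730/96485 = 0.5361 mol
2H₂O → O₂ + 4H⁺ + 4e⁻, so n(O₂) = 0.5361 / 4 = 0.1340 mol
V = nRT/P = 0.1340 × 0.0821 × 346 / 0.975 = 3.904 L
= 3900 mL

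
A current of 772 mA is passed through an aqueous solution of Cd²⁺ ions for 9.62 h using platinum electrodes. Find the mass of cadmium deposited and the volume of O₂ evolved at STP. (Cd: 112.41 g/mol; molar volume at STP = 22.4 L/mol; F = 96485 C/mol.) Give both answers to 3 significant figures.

Q = 0.772 × 34632 = 26740 C; n(e⁻) = 26740 / 96485 = 0.2771 mol
Cathode: Cd²⁺ + 2e⁻ → Cd → n(Cd) = 0.2771/2 = 0.1386 mol → 15.6 g
Anode: 2H₂O → O₂ + 4H⁺ + 4e⁻ → n(O₂) = 0.2771/4 = 0.06928 mol → 1.55 L

15.6 g Cd; 1.55 L O₂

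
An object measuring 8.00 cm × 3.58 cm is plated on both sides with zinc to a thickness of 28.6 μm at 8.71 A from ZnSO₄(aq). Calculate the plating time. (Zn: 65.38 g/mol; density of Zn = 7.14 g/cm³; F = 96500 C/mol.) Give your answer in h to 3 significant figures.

0.110 h

Plated area = 2 × 8.00 × 3.58 = 57.28 cm²
Volume = 57.28 × 28.6×10⁻⁴ cm = 0.1638 cm³
m(Zn) = 0.1638 × 7.14 = 1.170 g
n(Zn) = 1.170 / 65.38 = 0.01790 mol; n(e⁻) = 2 × 0.01790 = 0.03580 mol
Q = 0.03580 × 96500 = 3455 C
t = 3455 / 8.71 = 396.7 s = 0.110 h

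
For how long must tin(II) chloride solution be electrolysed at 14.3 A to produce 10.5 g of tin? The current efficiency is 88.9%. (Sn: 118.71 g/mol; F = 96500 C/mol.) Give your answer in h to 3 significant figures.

0.373 h

n(Sn) = 10.5 / 118.71 = 0.08845 mol
Sn²⁺ + 2e⁻ → Sn, so n(e⁻) = 2 × 0.08845 = 0.1769 mol
Q = 0.1769 × 96500 / 0.889 = 19200 C
t = Q / I = 19200 / 14.3 = 1343 s = 0.373 h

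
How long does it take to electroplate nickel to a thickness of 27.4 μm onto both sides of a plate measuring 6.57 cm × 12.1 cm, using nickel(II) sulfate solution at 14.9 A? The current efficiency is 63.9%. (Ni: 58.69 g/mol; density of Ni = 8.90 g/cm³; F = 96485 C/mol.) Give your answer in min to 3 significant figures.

22.3 min

Plated area = 2 × 6.57 × 12.1 = 159.0 cm²
Volume = 159.0 × 27.4×10⁻⁴ cm = 0.4357 cm³
m(Ni) = 0.4357 × 8.90 = 3.878 g
n(Ni) = 3.878 / 58.69 = 0.06608 mol; n(e⁻) = 2 × 0.06608 = 0.1322 mol
Q = 0.1322 × 96485 / 0.639 = 19960 C
t = 19960 / 14.9 = 1340 s = 22.3 min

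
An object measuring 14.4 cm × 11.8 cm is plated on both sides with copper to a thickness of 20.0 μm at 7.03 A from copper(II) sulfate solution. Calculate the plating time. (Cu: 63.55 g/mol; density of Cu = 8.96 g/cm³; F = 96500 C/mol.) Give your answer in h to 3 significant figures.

Plated area = 2 × 14.4 × 11.8 = 339.8 cm²
Volume = 339.8 × 20.0×10⁻⁴ cm = 0.6796 cm³
m(Cu) = 0.6796 × 8.96 = 6.089 g
n(Cu) = 6.089 / 63.55 = 0.09581 mol; n(e⁻) = 2 × 0.09581 = 0.1916 mol
Q = 0.1916 × 96500 = 18490 C
t = 18490 / 7.03 = 2630 s = 0.731 h

0.731 h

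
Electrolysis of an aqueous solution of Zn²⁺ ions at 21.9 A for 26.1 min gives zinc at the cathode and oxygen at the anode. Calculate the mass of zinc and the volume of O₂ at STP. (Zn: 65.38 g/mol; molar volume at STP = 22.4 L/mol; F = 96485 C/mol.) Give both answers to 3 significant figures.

11.6 g Zn; 1.99 L O₂

Q = 21.9 × 1566 = 34300 C; n(e⁻) = 34300 / 96485 = 0.3555 mol
Cathode: Zn²⁺ + 2e⁻ → Zn → n(Zn) = 0.3555/2 = 0.1778 mol → 11.6 g
Anode: 2H₂O → O₂ + 4H⁺ + 4e⁻ → n(O₂) = 0.3555/4 = 0.08888 mol → 1.99 L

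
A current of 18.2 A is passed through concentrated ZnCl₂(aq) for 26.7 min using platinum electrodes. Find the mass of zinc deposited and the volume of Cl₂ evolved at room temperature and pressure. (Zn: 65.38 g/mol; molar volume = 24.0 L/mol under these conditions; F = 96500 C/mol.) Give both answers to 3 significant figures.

Q = 18.2 × 1602 = 29160 C; n(e⁻) = 29160 / 96500 = 0.3022 mol
Cathode: Zn²⁺ + 2e⁻ → Zn → n(Zn) = 0.3022/2 = 0.1511 mol → 9.88 g
Anode: 2Cl⁻ → Cl₂ + 2e⁻ → n(Cl₂) = 0.3022/2 = 0.1511 mol → 3.63 L

9.88 g Zn; 3.63 L Cl₂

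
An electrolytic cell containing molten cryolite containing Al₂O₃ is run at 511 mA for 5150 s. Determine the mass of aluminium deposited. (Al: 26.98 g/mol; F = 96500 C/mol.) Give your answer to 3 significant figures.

0.245 g

Q = It = 0.511 × 5150 = 2632 C
n(e⁻) = 2632 / 96500 = 0.02727 mol
Al³⁺ + 3e⁻ → Al, so n(Al) = 0.02727 / 3 = 0.009090 mol
m = 0.009090 × 26.98 = 0.245 g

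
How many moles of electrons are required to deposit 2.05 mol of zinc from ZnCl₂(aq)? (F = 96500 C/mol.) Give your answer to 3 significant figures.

Zn²⁺ + 2e⁻ → Zn, so n(e⁻) = 2 × 2.05 = 4.100 mol

4.10 mol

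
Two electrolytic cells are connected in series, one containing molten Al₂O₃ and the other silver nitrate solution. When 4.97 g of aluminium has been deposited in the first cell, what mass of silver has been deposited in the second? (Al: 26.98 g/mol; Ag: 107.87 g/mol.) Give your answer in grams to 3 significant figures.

59.6 g

n(Al) = 4.97 / 26.98 = 0.1842 mol
Al³⁺ + 3e⁻ → Al, so n(e⁻) = 3 × 0.1842 = 0.5526 mol
In series, the same 0.5526 mol of electrons flows through the second cell.
Ag⁺ + e⁻ → Ag, so n(Ag) = 0.5526 mol
m(Ag) = 0.5526 × 107.87 = 59.6 g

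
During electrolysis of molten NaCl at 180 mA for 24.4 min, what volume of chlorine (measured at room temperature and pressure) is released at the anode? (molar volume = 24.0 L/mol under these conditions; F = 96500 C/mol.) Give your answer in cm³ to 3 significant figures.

32.8 cm³

Q = 0.180 A × 1464 s = 263.5 C
Moles of electrons = 263.5 / 96500 = 0.002731 mol
2Cl⁻ → Cl₂ + 2e⁻, so n(Cl₂) = 0.002731 / 2 = 0.001366 mol
V = 0.001366 × 24.0 = 0.03278 L
= 32.8 cm³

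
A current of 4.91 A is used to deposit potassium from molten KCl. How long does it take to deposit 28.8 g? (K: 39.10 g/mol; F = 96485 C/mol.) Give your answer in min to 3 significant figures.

n(K) = 28.8 / 39.10 = 0.7366 mol
K⁺ + e⁻ → K, so n(e⁻) = 0.7366 mol
Q = 0.7366 × 96485 = 71070 C
t = Q / I = 71070 / 4.91 = 14470 s = 241 min

241 min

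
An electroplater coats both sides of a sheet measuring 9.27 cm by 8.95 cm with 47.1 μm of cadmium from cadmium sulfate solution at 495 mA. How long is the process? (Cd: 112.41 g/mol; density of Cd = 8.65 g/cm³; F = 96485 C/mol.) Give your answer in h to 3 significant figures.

6.51 h

Plated area = 2 × 9.27 × 8.95 = 165.9 cm²
Volume = 165.9 × 47.1×10⁻⁴ cm = 0.7814 cm³
m(Cd) = 0.7814 × 8.65 = 6.759 g
n(Cd) = 6.759 / 112.41 = 0.06013 mol; n(e⁻) = 2 × 0.06013 = 0.1203 mol
Q = 0.1203 × 96485 = 11610 C
t = 11610 / 0.495 = 23450 s = 6.51 h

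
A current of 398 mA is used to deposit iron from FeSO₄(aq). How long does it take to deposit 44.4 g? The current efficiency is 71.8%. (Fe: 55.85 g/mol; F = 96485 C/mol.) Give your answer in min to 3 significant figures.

8950 min

n(Fe) = 44.4 / 55.85 = 0.7950 mol
Fe²⁺ + 2e⁻ → Fe, so n(e⁻) = 2 × 0.7950 = 1.590 mol
Q = 1.590 × 96485 / 0.718 = 2.137×10^5 C
t = Q / I = 2.137×10^5 / 0.398 = 5.369×10^5 s = 8950 min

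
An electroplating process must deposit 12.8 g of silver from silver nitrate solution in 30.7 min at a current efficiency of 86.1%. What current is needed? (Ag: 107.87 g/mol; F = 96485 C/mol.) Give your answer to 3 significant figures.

n(Ag) = 12.8 / 107.87 = 0.1187 mol
Ag⁺ + e⁻ → Ag, so n(e⁻) = 0.1187 mol
Q = 0.1187 × 96485 / 0.861 = 13300 C
I = Q / t = 13300 / 1842 s = 7.22 A

7.22 A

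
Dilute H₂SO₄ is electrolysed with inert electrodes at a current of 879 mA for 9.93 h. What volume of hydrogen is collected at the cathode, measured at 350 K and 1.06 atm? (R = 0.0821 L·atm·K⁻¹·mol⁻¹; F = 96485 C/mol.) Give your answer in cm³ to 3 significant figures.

Q = 0.879 A × 35748 s = 31420 C
n(e⁻) = Q/F = 31420/96485 = 0.3256 mol
2H⁺ + 2e⁻ → H₂, so n(H₂) = 0.3256 / 2 = 0.1628 mol
V = nRT/P = 0.1628 × 0.0821 × 350 / 1.06 = 4.413 L
= 4410 cm³

4410 cm³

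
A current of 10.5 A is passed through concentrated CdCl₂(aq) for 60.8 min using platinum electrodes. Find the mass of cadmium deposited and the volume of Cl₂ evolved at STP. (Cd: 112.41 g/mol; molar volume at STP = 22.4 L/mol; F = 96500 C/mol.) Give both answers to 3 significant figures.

22.3 g Cd; 4.45 L Cl₂

Q = 10.5 × 3648 = 38300 C; n(e⁻) = 38300 / 96500 = 0.3969 mol
Cathode: Cd²⁺ + 2e⁻ → Cd → n(Cd) = 0.3969/2 = 0.1985 mol → 22.3 g
Anode: 2Cl⁻ → Cl₂ + 2e⁻ → n(Cl₂) = 0.3969/2 = 0.1985 mol → 4.45 L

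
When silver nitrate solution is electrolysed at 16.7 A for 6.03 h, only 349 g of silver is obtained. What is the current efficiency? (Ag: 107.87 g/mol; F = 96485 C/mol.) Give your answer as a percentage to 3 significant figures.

86.1%

Q = 16.7 × 21708 = 3.625×10^5 C
n(e⁻) = 3.625×10^5 / 96485 = 3.757 mol
Ag⁺ + e⁻ → Ag, so theoretical n(Ag) = 3.757 mol → 405.3 g
Efficiency = 349 / 405.3 = 0.8611 = 86.1%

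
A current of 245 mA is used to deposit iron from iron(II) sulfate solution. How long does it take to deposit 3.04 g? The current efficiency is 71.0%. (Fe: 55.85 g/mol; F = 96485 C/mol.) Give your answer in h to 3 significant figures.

n(Fe) = 3.04 / 55.85 = 0.05443 mol
Fe²⁺ + 2e⁻ → Fe, so n(e⁻) = 2 × 0.05443 = 0.1089 mol
Q = 0.1089 × 96485 / 0.710 = 14800 C
t = Q / I = 14800 / 0.245 = 60410 s = 16.8 h

16.8 h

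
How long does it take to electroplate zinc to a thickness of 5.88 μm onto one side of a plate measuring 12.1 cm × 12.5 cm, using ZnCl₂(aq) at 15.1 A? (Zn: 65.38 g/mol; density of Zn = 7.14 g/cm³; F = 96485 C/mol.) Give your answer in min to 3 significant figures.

Plated area = 12.1 × 12.5 = 151.3 cm²
Volume = 151.3 × 5.88×10⁻⁴ cm = 0.08896 cm³
m(Zn) = 0.08896 × 7.14 = 0.6352 g
n(Zn) = 0.6352 / 65.38 = 0.009716 mol; n(e⁻) = 2 × 0.009716 = 0.01943 mol
Q = 0.01943 × 96485 = 1875 C
t = 1875 / 15.1 = 124.2 s = 2.07 min

2.07 min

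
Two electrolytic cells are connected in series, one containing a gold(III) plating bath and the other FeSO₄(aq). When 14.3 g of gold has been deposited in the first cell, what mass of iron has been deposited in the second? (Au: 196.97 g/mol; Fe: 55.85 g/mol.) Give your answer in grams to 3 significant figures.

n(Au) = 14.3 / 196.97 = 0.07260 mol
Au³⁺ + 3e⁻ → Au, so n(e⁻) = 3 × 0.07260 = 0.2178 mol
In series, the same 0.2178 mol of electrons flows through the second cell.
Fe²⁺ + 2e⁻ → Fe, so n(Fe) = 0.2178 / 2 = 0.1089 mol
m(Fe) = 0.1089 × 55.85 = 6.08 g

6.08 g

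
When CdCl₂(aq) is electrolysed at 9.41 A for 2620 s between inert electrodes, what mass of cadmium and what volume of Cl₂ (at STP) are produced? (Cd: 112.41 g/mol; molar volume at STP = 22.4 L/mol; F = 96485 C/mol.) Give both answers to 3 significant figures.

Q = 9.41 × 2620 = 24650 C; n(e⁻) = 24650 / 96485 = 0.2555 mol
Cathode: Cd²⁺ + 2e⁻ → Cd → n(Cd) = 0.2555/2 = 0.1278 mol → 14.4 g
Anode: 2Cl⁻ → Cl₂ + 2e⁻ → n(Cl₂) = 0.2555/2 = 0.1278 mol → 2.86 L

14.4 g Cd; 2.86 L Cl₂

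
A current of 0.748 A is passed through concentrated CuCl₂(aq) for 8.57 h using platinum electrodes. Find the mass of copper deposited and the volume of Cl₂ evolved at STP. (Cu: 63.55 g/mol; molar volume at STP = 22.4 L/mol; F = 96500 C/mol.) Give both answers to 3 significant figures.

7.60 g Cu; 2.68 L Cl₂

Q = 0.748 × 30852 = 23080 C; n(e⁻) = 23080 / 96500 = 0.2392 mol
Cathode: Cu²⁺ + 2e⁻ → Cu → n(Cu) = 0.2392/2 = 0.1196 mol → 7.60 g
Anode: 2Cl⁻ → Cl₂ + 2e⁻ → n(Cl₂) = 0.2392/2 = 0.1196 mol → 2.68 L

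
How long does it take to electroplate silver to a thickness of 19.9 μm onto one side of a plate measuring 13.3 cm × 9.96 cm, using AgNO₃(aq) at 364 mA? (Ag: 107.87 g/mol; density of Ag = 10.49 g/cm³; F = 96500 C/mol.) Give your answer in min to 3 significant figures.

Plated area = 13.3 × 9.96 = 132.5 cm²
Volume = 132.5 × 19.9×10⁻⁴ cm = 0.2637 cm³
m(Ag) = 0.2637 × 10.49 = 2.766 g
n(Ag) = 2.766 / 107.87 = 0.02564 mol; n(e⁻) = 0.02564 mol
Q = 0.02564 × 96500 = 2474 C
t = 2474 / 0.364 = 6797 s = 113 min

113 min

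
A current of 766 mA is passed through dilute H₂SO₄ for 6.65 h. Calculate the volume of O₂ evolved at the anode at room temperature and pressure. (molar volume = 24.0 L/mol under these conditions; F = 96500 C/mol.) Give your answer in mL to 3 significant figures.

Q = 0.766 A × 23940 s = 18340 C
n(e⁻) = Q/F = 18340/96500 = 0.1901 mol
2H₂O → O₂ + 4H⁺ + 4e⁻, so n(O₂) = 0.1901 / 4 = 0.04753 mol
V = 0.04753 × 24.0 = 1.141 L
= 1140 mL

1140 mL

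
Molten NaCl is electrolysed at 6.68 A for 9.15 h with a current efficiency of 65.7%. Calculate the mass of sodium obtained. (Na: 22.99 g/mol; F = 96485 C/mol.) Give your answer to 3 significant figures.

34.4 g

Q = 6.68 × 32940 = 2.200×10^5 C
n(e⁻) = 2.200×10^5 / 96485 = 2.280 mol
Na⁺ + e⁻ → Na, so theoretical m(Na) = 2.280 × 22.99 = 52.42 g
Actual mass = 65.7% × 52.42 = 34.4 g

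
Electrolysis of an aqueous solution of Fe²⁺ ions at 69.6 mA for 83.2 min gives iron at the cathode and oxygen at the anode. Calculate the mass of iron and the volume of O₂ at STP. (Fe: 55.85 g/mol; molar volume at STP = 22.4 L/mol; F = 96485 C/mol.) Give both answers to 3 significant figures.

0.101 g Fe; 0.0202 L O₂

Q = 0.0696 × 4992 = 347.4 C; n(e⁻) = 347.4 / 96485 = 0.003601 mol
Cathode: Fe²⁺ + 2e⁻ → Fe → n(Fe) = 0.003601/2 = 0.001801 mol → 0.101 g
Anode: 2H₂O → O₂ + 4H⁺ + 4e⁻ → n(O₂) = 0.003601/4 = 9.003×10^-4 mol → 0.0202 L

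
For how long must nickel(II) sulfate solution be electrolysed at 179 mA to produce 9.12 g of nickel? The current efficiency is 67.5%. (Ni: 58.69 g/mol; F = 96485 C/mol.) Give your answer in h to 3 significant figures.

68.9 h

n(Ni) = 9.12 / 58.69 = 0.1554 mol
Ni²⁺ + 2e⁻ → Ni, so n(e⁻) = 2 × 0.1554 = 0.3108 mol
Q = 0.3108 × 96485 / 0.675 = 44430 C
t = Q / I = 44430 / 0.179 = 2.482×10^5 s = 68.9 h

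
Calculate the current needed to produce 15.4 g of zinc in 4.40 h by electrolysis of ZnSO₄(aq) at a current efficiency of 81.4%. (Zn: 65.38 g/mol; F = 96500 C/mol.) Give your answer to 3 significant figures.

3.53 A

n(Zn) = 15.4 / 65.38 = 0.2355 mol
Zn²⁺ + 2e⁻ → Zn, so n(e⁻) = 2 × 0.2355 = 0.4710 mol
Q = 0.4710 × 96500 / 0.814 = 55840 C
I = Q / t = 55840 / 15840 s = 3.53 A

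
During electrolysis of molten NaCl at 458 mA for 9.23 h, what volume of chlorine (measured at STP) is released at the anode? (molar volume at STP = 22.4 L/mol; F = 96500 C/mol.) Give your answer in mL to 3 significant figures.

Q = 0.458 A × 33228 s = 15220 C
n(e⁻) = 15220 / 96500 = 0.1577 mol
2Cl⁻ → Cl₂ + 2e⁻, so n(Cl₂) = 0.1577 / 2 = 0.07885 mol
V = 0.07885 × 22.4 = 1.766 L
= 1770 mL

1770 mL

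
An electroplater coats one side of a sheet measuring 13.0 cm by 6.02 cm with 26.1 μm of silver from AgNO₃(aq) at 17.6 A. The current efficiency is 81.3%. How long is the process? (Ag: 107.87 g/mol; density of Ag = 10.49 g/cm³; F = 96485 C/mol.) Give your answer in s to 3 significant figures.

134 s

Plated area = 13.0 × 6.02 = 78.26 cm²
Volume = 78.26 × 26.1×10⁻⁴ cm = 0.2043 cm³
m(Ag) = 0.2043 × 10.49 = 2.143 g
n(Ag) = 2.143 / 107.87 = 0.01987 mol; n(e⁻) = 0.01987 mol
Q = 0.01987 × 96485 / 0.813 = 2358 C
t = 2358 / 17.6 = 134.0 s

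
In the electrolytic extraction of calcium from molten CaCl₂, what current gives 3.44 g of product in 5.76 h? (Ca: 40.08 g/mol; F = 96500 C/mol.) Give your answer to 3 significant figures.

n(Ca) = 3.44 / 40.08 = 0.08583 mol
Ca²⁺ + 2e⁻ → Ca, so n(e⁻) = 2 × 0.08583 = 0.1717 mol
Q = 0.1717 × 96500 = 16570 C
I = Q / t = 16570 / 20736 s = 0.799 A

0.799 A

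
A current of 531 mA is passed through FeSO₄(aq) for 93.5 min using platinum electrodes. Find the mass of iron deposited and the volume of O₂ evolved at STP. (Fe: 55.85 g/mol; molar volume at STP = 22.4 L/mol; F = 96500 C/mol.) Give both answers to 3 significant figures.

0.862 g Fe; 0.173 L O₂

Q = 0.531 × 5610 = 2979 C; n(e⁻) = 2979 / 96500 = 0.03087 mol
Cathode: Fe²⁺ + 2e⁻ → Fe → n(Fe) = 0.03087/2 = 0.01544 mol → 0.862 g
Anode: 2H₂O → O₂ + 4H⁺ + 4e⁻ → n(O₂) = 0.03087/4 = 0.007718 mol → 0.173 L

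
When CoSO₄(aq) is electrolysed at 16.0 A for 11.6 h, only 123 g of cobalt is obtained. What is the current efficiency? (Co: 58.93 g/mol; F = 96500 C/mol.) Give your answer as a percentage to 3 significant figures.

Q = 16.0 × 41760 = 6.682×10^5 C
n(e⁻) = 6.682×10^5 / 96500 = 6.924 mol
Co²⁺ + 2e⁻ → Co, so theoretical n(Co) = 3.462 mol → 204.0 g
Efficiency = 123 / 204.0 = 0.6029 = 60.3%

60.3%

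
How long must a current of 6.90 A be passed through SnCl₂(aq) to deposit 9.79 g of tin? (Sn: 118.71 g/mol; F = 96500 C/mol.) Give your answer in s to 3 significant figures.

2310 s

n(Sn) = 9.79 / 118.71 = 0.08247 mol
Sn²⁺ + 2e⁻ → Sn, so n(e⁻) = 2 × 0.08247 = 0.1649 mol
Q = 0.1649 × 96500 = 15910 C
t = Q / I = 15910 / 6.90 = 2306 s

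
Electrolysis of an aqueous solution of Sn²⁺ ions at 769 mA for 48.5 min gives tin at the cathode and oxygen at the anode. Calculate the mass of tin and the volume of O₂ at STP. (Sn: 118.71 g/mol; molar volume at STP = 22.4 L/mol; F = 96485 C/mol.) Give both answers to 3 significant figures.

Q = 0.769 × 2910 = 2238 C; n(e⁻) = 2238 / 96485 = 0.02320 mol
Cathode: Sn²⁺ + 2e⁻ → Sn → n(Sn) = 0.02320/2 = 0.01160 mol → 1.38 g
Anode: 2H₂O → O₂ + 4H⁺ + 4e⁻ → n(O₂) = 0.02320/4 = 0.005800 mol → 0.130 L

1.38 g Sn; 0.130 L O₂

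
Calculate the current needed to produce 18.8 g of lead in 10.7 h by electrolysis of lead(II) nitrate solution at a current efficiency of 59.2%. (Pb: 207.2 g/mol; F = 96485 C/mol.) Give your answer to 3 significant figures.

0.768 A

n(Pb) = 18.8 / 207.2 = 0.09073 mol
Pb²⁺ + 2e⁻ → Pb, so n(e⁻) = 2 × 0.09073 = 0.1815 mol
Q = 0.1815 × 96485 / 0.592 = 29580 C
I = Q / t = 29580 / 38520 s = 0.768 A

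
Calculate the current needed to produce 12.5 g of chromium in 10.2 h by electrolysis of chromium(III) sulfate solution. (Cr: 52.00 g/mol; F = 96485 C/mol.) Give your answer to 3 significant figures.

1.89 A

n(Cr) = 12.5 / 52.00 = 0.2404 mol
Cr³⁺ + 3e⁻ → Cr, so n(e⁻) = 3 × 0.2404 = 0.7212 mol
Q = 0.7212 × 96485 = 69580 C
I = Q / t = 69580 / 36720 s = 1.89 A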